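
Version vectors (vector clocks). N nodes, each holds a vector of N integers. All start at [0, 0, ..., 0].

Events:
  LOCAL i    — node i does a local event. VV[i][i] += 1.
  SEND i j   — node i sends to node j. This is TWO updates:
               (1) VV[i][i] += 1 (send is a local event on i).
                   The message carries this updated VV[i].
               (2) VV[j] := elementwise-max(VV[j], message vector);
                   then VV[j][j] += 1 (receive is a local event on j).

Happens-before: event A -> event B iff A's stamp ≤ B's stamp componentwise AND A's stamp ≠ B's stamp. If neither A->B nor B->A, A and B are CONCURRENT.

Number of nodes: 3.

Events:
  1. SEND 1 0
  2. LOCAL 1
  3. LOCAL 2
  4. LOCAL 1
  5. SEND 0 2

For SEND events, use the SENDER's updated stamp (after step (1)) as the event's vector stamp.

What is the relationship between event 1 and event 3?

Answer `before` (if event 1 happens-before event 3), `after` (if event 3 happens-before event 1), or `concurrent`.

Initial: VV[0]=[0, 0, 0]
Initial: VV[1]=[0, 0, 0]
Initial: VV[2]=[0, 0, 0]
Event 1: SEND 1->0: VV[1][1]++ -> VV[1]=[0, 1, 0], msg_vec=[0, 1, 0]; VV[0]=max(VV[0],msg_vec) then VV[0][0]++ -> VV[0]=[1, 1, 0]
Event 2: LOCAL 1: VV[1][1]++ -> VV[1]=[0, 2, 0]
Event 3: LOCAL 2: VV[2][2]++ -> VV[2]=[0, 0, 1]
Event 4: LOCAL 1: VV[1][1]++ -> VV[1]=[0, 3, 0]
Event 5: SEND 0->2: VV[0][0]++ -> VV[0]=[2, 1, 0], msg_vec=[2, 1, 0]; VV[2]=max(VV[2],msg_vec) then VV[2][2]++ -> VV[2]=[2, 1, 2]
Event 1 stamp: [0, 1, 0]
Event 3 stamp: [0, 0, 1]
[0, 1, 0] <= [0, 0, 1]? False
[0, 0, 1] <= [0, 1, 0]? False
Relation: concurrent

Answer: concurrent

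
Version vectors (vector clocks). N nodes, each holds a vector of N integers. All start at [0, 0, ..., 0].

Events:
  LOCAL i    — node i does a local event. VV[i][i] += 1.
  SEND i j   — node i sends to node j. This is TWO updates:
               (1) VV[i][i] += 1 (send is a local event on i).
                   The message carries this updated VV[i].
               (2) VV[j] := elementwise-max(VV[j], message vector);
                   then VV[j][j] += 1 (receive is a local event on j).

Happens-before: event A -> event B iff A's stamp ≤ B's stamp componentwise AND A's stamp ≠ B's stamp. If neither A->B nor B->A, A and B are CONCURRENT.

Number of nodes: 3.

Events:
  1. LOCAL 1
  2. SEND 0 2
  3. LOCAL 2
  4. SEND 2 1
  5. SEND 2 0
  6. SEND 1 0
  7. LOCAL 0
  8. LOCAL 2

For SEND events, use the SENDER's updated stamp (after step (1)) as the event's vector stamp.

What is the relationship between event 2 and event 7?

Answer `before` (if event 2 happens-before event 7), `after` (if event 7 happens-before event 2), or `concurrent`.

Answer: before

Derivation:
Initial: VV[0]=[0, 0, 0]
Initial: VV[1]=[0, 0, 0]
Initial: VV[2]=[0, 0, 0]
Event 1: LOCAL 1: VV[1][1]++ -> VV[1]=[0, 1, 0]
Event 2: SEND 0->2: VV[0][0]++ -> VV[0]=[1, 0, 0], msg_vec=[1, 0, 0]; VV[2]=max(VV[2],msg_vec) then VV[2][2]++ -> VV[2]=[1, 0, 1]
Event 3: LOCAL 2: VV[2][2]++ -> VV[2]=[1, 0, 2]
Event 4: SEND 2->1: VV[2][2]++ -> VV[2]=[1, 0, 3], msg_vec=[1, 0, 3]; VV[1]=max(VV[1],msg_vec) then VV[1][1]++ -> VV[1]=[1, 2, 3]
Event 5: SEND 2->0: VV[2][2]++ -> VV[2]=[1, 0, 4], msg_vec=[1, 0, 4]; VV[0]=max(VV[0],msg_vec) then VV[0][0]++ -> VV[0]=[2, 0, 4]
Event 6: SEND 1->0: VV[1][1]++ -> VV[1]=[1, 3, 3], msg_vec=[1, 3, 3]; VV[0]=max(VV[0],msg_vec) then VV[0][0]++ -> VV[0]=[3, 3, 4]
Event 7: LOCAL 0: VV[0][0]++ -> VV[0]=[4, 3, 4]
Event 8: LOCAL 2: VV[2][2]++ -> VV[2]=[1, 0, 5]
Event 2 stamp: [1, 0, 0]
Event 7 stamp: [4, 3, 4]
[1, 0, 0] <= [4, 3, 4]? True
[4, 3, 4] <= [1, 0, 0]? False
Relation: before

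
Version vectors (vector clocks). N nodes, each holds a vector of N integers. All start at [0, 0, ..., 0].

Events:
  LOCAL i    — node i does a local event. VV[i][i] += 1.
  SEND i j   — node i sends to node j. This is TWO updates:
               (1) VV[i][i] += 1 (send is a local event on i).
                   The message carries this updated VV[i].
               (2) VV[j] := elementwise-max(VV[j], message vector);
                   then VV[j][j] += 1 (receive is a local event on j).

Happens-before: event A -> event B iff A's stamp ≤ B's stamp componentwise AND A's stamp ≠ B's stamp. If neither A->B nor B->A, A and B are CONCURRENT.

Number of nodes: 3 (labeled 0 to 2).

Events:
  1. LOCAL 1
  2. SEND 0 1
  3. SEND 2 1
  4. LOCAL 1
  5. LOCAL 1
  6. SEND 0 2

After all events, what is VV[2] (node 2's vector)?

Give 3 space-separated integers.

Answer: 2 0 2

Derivation:
Initial: VV[0]=[0, 0, 0]
Initial: VV[1]=[0, 0, 0]
Initial: VV[2]=[0, 0, 0]
Event 1: LOCAL 1: VV[1][1]++ -> VV[1]=[0, 1, 0]
Event 2: SEND 0->1: VV[0][0]++ -> VV[0]=[1, 0, 0], msg_vec=[1, 0, 0]; VV[1]=max(VV[1],msg_vec) then VV[1][1]++ -> VV[1]=[1, 2, 0]
Event 3: SEND 2->1: VV[2][2]++ -> VV[2]=[0, 0, 1], msg_vec=[0, 0, 1]; VV[1]=max(VV[1],msg_vec) then VV[1][1]++ -> VV[1]=[1, 3, 1]
Event 4: LOCAL 1: VV[1][1]++ -> VV[1]=[1, 4, 1]
Event 5: LOCAL 1: VV[1][1]++ -> VV[1]=[1, 5, 1]
Event 6: SEND 0->2: VV[0][0]++ -> VV[0]=[2, 0, 0], msg_vec=[2, 0, 0]; VV[2]=max(VV[2],msg_vec) then VV[2][2]++ -> VV[2]=[2, 0, 2]
Final vectors: VV[0]=[2, 0, 0]; VV[1]=[1, 5, 1]; VV[2]=[2, 0, 2]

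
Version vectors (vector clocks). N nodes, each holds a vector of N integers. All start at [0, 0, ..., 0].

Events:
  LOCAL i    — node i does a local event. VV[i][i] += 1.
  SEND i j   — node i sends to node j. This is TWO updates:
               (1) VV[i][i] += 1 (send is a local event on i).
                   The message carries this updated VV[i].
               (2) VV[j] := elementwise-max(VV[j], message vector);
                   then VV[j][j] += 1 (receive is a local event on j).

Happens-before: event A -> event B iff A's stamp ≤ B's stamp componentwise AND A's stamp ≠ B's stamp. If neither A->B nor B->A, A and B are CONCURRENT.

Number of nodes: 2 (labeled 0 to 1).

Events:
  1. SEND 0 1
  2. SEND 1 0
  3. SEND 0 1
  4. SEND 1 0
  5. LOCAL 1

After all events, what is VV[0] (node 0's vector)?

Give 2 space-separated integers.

Answer: 4 4

Derivation:
Initial: VV[0]=[0, 0]
Initial: VV[1]=[0, 0]
Event 1: SEND 0->1: VV[0][0]++ -> VV[0]=[1, 0], msg_vec=[1, 0]; VV[1]=max(VV[1],msg_vec) then VV[1][1]++ -> VV[1]=[1, 1]
Event 2: SEND 1->0: VV[1][1]++ -> VV[1]=[1, 2], msg_vec=[1, 2]; VV[0]=max(VV[0],msg_vec) then VV[0][0]++ -> VV[0]=[2, 2]
Event 3: SEND 0->1: VV[0][0]++ -> VV[0]=[3, 2], msg_vec=[3, 2]; VV[1]=max(VV[1],msg_vec) then VV[1][1]++ -> VV[1]=[3, 3]
Event 4: SEND 1->0: VV[1][1]++ -> VV[1]=[3, 4], msg_vec=[3, 4]; VV[0]=max(VV[0],msg_vec) then VV[0][0]++ -> VV[0]=[4, 4]
Event 5: LOCAL 1: VV[1][1]++ -> VV[1]=[3, 5]
Final vectors: VV[0]=[4, 4]; VV[1]=[3, 5]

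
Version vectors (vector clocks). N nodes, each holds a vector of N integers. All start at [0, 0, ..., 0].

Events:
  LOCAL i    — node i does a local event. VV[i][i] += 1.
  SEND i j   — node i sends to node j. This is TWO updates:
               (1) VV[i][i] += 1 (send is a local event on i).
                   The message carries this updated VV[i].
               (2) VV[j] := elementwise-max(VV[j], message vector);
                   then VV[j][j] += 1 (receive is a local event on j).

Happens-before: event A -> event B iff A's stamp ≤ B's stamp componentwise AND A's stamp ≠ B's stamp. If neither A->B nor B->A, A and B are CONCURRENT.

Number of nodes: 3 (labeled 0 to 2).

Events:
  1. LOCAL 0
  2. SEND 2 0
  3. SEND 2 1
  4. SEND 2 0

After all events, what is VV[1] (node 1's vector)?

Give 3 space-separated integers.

Answer: 0 1 2

Derivation:
Initial: VV[0]=[0, 0, 0]
Initial: VV[1]=[0, 0, 0]
Initial: VV[2]=[0, 0, 0]
Event 1: LOCAL 0: VV[0][0]++ -> VV[0]=[1, 0, 0]
Event 2: SEND 2->0: VV[2][2]++ -> VV[2]=[0, 0, 1], msg_vec=[0, 0, 1]; VV[0]=max(VV[0],msg_vec) then VV[0][0]++ -> VV[0]=[2, 0, 1]
Event 3: SEND 2->1: VV[2][2]++ -> VV[2]=[0, 0, 2], msg_vec=[0, 0, 2]; VV[1]=max(VV[1],msg_vec) then VV[1][1]++ -> VV[1]=[0, 1, 2]
Event 4: SEND 2->0: VV[2][2]++ -> VV[2]=[0, 0, 3], msg_vec=[0, 0, 3]; VV[0]=max(VV[0],msg_vec) then VV[0][0]++ -> VV[0]=[3, 0, 3]
Final vectors: VV[0]=[3, 0, 3]; VV[1]=[0, 1, 2]; VV[2]=[0, 0, 3]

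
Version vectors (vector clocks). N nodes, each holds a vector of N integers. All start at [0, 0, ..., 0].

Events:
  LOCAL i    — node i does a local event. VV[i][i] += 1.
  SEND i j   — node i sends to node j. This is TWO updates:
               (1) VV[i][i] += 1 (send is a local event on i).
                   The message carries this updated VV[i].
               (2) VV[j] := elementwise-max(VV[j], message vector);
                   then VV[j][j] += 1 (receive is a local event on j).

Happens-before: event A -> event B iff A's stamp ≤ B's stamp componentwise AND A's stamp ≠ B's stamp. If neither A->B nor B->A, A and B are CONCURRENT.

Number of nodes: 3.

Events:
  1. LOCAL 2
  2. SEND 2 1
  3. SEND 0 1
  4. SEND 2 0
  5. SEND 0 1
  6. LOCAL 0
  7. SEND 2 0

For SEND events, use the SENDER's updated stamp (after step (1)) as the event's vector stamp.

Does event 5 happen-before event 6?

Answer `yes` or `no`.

Answer: yes

Derivation:
Initial: VV[0]=[0, 0, 0]
Initial: VV[1]=[0, 0, 0]
Initial: VV[2]=[0, 0, 0]
Event 1: LOCAL 2: VV[2][2]++ -> VV[2]=[0, 0, 1]
Event 2: SEND 2->1: VV[2][2]++ -> VV[2]=[0, 0, 2], msg_vec=[0, 0, 2]; VV[1]=max(VV[1],msg_vec) then VV[1][1]++ -> VV[1]=[0, 1, 2]
Event 3: SEND 0->1: VV[0][0]++ -> VV[0]=[1, 0, 0], msg_vec=[1, 0, 0]; VV[1]=max(VV[1],msg_vec) then VV[1][1]++ -> VV[1]=[1, 2, 2]
Event 4: SEND 2->0: VV[2][2]++ -> VV[2]=[0, 0, 3], msg_vec=[0, 0, 3]; VV[0]=max(VV[0],msg_vec) then VV[0][0]++ -> VV[0]=[2, 0, 3]
Event 5: SEND 0->1: VV[0][0]++ -> VV[0]=[3, 0, 3], msg_vec=[3, 0, 3]; VV[1]=max(VV[1],msg_vec) then VV[1][1]++ -> VV[1]=[3, 3, 3]
Event 6: LOCAL 0: VV[0][0]++ -> VV[0]=[4, 0, 3]
Event 7: SEND 2->0: VV[2][2]++ -> VV[2]=[0, 0, 4], msg_vec=[0, 0, 4]; VV[0]=max(VV[0],msg_vec) then VV[0][0]++ -> VV[0]=[5, 0, 4]
Event 5 stamp: [3, 0, 3]
Event 6 stamp: [4, 0, 3]
[3, 0, 3] <= [4, 0, 3]? True. Equal? False. Happens-before: True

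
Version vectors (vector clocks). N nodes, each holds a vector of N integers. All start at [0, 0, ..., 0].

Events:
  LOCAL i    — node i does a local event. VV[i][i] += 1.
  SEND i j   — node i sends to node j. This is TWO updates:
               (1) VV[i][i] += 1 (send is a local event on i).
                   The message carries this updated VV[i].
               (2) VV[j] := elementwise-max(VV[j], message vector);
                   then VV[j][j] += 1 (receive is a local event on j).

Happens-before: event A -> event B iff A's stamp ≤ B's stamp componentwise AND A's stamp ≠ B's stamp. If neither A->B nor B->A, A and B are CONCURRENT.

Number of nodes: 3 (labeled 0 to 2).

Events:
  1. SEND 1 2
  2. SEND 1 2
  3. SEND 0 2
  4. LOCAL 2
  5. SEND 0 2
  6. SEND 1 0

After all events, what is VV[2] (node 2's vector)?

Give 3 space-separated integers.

Initial: VV[0]=[0, 0, 0]
Initial: VV[1]=[0, 0, 0]
Initial: VV[2]=[0, 0, 0]
Event 1: SEND 1->2: VV[1][1]++ -> VV[1]=[0, 1, 0], msg_vec=[0, 1, 0]; VV[2]=max(VV[2],msg_vec) then VV[2][2]++ -> VV[2]=[0, 1, 1]
Event 2: SEND 1->2: VV[1][1]++ -> VV[1]=[0, 2, 0], msg_vec=[0, 2, 0]; VV[2]=max(VV[2],msg_vec) then VV[2][2]++ -> VV[2]=[0, 2, 2]
Event 3: SEND 0->2: VV[0][0]++ -> VV[0]=[1, 0, 0], msg_vec=[1, 0, 0]; VV[2]=max(VV[2],msg_vec) then VV[2][2]++ -> VV[2]=[1, 2, 3]
Event 4: LOCAL 2: VV[2][2]++ -> VV[2]=[1, 2, 4]
Event 5: SEND 0->2: VV[0][0]++ -> VV[0]=[2, 0, 0], msg_vec=[2, 0, 0]; VV[2]=max(VV[2],msg_vec) then VV[2][2]++ -> VV[2]=[2, 2, 5]
Event 6: SEND 1->0: VV[1][1]++ -> VV[1]=[0, 3, 0], msg_vec=[0, 3, 0]; VV[0]=max(VV[0],msg_vec) then VV[0][0]++ -> VV[0]=[3, 3, 0]
Final vectors: VV[0]=[3, 3, 0]; VV[1]=[0, 3, 0]; VV[2]=[2, 2, 5]

Answer: 2 2 5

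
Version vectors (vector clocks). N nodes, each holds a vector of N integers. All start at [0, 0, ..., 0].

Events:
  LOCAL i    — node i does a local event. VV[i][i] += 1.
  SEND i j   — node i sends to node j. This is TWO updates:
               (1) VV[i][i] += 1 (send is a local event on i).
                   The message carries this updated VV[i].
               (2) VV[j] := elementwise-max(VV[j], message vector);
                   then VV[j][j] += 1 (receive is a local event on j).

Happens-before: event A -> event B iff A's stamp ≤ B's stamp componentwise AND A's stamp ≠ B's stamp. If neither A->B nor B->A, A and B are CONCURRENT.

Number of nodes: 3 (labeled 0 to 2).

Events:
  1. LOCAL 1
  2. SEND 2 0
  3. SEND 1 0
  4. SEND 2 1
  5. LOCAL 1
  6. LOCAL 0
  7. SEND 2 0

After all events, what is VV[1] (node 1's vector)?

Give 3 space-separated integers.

Answer: 0 4 2

Derivation:
Initial: VV[0]=[0, 0, 0]
Initial: VV[1]=[0, 0, 0]
Initial: VV[2]=[0, 0, 0]
Event 1: LOCAL 1: VV[1][1]++ -> VV[1]=[0, 1, 0]
Event 2: SEND 2->0: VV[2][2]++ -> VV[2]=[0, 0, 1], msg_vec=[0, 0, 1]; VV[0]=max(VV[0],msg_vec) then VV[0][0]++ -> VV[0]=[1, 0, 1]
Event 3: SEND 1->0: VV[1][1]++ -> VV[1]=[0, 2, 0], msg_vec=[0, 2, 0]; VV[0]=max(VV[0],msg_vec) then VV[0][0]++ -> VV[0]=[2, 2, 1]
Event 4: SEND 2->1: VV[2][2]++ -> VV[2]=[0, 0, 2], msg_vec=[0, 0, 2]; VV[1]=max(VV[1],msg_vec) then VV[1][1]++ -> VV[1]=[0, 3, 2]
Event 5: LOCAL 1: VV[1][1]++ -> VV[1]=[0, 4, 2]
Event 6: LOCAL 0: VV[0][0]++ -> VV[0]=[3, 2, 1]
Event 7: SEND 2->0: VV[2][2]++ -> VV[2]=[0, 0, 3], msg_vec=[0, 0, 3]; VV[0]=max(VV[0],msg_vec) then VV[0][0]++ -> VV[0]=[4, 2, 3]
Final vectors: VV[0]=[4, 2, 3]; VV[1]=[0, 4, 2]; VV[2]=[0, 0, 3]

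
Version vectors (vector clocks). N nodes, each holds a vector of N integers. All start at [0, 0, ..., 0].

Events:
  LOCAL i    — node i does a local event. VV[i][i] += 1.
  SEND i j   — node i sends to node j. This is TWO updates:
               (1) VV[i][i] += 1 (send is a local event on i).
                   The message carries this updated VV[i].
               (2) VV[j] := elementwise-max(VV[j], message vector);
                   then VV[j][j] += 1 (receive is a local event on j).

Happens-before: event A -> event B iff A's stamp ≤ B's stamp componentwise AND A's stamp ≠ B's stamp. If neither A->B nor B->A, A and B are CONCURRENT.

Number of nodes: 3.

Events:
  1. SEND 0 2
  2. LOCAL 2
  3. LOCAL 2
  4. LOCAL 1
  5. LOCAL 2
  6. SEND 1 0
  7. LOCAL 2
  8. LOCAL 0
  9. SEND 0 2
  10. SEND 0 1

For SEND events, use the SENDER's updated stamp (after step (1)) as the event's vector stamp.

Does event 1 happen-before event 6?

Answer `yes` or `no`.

Answer: no

Derivation:
Initial: VV[0]=[0, 0, 0]
Initial: VV[1]=[0, 0, 0]
Initial: VV[2]=[0, 0, 0]
Event 1: SEND 0->2: VV[0][0]++ -> VV[0]=[1, 0, 0], msg_vec=[1, 0, 0]; VV[2]=max(VV[2],msg_vec) then VV[2][2]++ -> VV[2]=[1, 0, 1]
Event 2: LOCAL 2: VV[2][2]++ -> VV[2]=[1, 0, 2]
Event 3: LOCAL 2: VV[2][2]++ -> VV[2]=[1, 0, 3]
Event 4: LOCAL 1: VV[1][1]++ -> VV[1]=[0, 1, 0]
Event 5: LOCAL 2: VV[2][2]++ -> VV[2]=[1, 0, 4]
Event 6: SEND 1->0: VV[1][1]++ -> VV[1]=[0, 2, 0], msg_vec=[0, 2, 0]; VV[0]=max(VV[0],msg_vec) then VV[0][0]++ -> VV[0]=[2, 2, 0]
Event 7: LOCAL 2: VV[2][2]++ -> VV[2]=[1, 0, 5]
Event 8: LOCAL 0: VV[0][0]++ -> VV[0]=[3, 2, 0]
Event 9: SEND 0->2: VV[0][0]++ -> VV[0]=[4, 2, 0], msg_vec=[4, 2, 0]; VV[2]=max(VV[2],msg_vec) then VV[2][2]++ -> VV[2]=[4, 2, 6]
Event 10: SEND 0->1: VV[0][0]++ -> VV[0]=[5, 2, 0], msg_vec=[5, 2, 0]; VV[1]=max(VV[1],msg_vec) then VV[1][1]++ -> VV[1]=[5, 3, 0]
Event 1 stamp: [1, 0, 0]
Event 6 stamp: [0, 2, 0]
[1, 0, 0] <= [0, 2, 0]? False. Equal? False. Happens-before: False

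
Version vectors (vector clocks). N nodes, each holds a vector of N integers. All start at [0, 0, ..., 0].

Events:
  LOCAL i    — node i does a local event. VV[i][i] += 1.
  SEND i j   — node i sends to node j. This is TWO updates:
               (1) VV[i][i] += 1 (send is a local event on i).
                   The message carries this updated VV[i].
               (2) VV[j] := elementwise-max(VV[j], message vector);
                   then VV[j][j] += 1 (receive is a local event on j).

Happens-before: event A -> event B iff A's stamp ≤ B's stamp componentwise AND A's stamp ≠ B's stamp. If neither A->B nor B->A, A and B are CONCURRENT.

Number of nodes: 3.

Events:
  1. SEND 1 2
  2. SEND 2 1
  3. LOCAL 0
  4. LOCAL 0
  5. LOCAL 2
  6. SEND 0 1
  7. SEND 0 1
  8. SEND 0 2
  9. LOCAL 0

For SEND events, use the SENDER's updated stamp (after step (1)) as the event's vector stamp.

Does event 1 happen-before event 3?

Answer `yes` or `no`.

Answer: no

Derivation:
Initial: VV[0]=[0, 0, 0]
Initial: VV[1]=[0, 0, 0]
Initial: VV[2]=[0, 0, 0]
Event 1: SEND 1->2: VV[1][1]++ -> VV[1]=[0, 1, 0], msg_vec=[0, 1, 0]; VV[2]=max(VV[2],msg_vec) then VV[2][2]++ -> VV[2]=[0, 1, 1]
Event 2: SEND 2->1: VV[2][2]++ -> VV[2]=[0, 1, 2], msg_vec=[0, 1, 2]; VV[1]=max(VV[1],msg_vec) then VV[1][1]++ -> VV[1]=[0, 2, 2]
Event 3: LOCAL 0: VV[0][0]++ -> VV[0]=[1, 0, 0]
Event 4: LOCAL 0: VV[0][0]++ -> VV[0]=[2, 0, 0]
Event 5: LOCAL 2: VV[2][2]++ -> VV[2]=[0, 1, 3]
Event 6: SEND 0->1: VV[0][0]++ -> VV[0]=[3, 0, 0], msg_vec=[3, 0, 0]; VV[1]=max(VV[1],msg_vec) then VV[1][1]++ -> VV[1]=[3, 3, 2]
Event 7: SEND 0->1: VV[0][0]++ -> VV[0]=[4, 0, 0], msg_vec=[4, 0, 0]; VV[1]=max(VV[1],msg_vec) then VV[1][1]++ -> VV[1]=[4, 4, 2]
Event 8: SEND 0->2: VV[0][0]++ -> VV[0]=[5, 0, 0], msg_vec=[5, 0, 0]; VV[2]=max(VV[2],msg_vec) then VV[2][2]++ -> VV[2]=[5, 1, 4]
Event 9: LOCAL 0: VV[0][0]++ -> VV[0]=[6, 0, 0]
Event 1 stamp: [0, 1, 0]
Event 3 stamp: [1, 0, 0]
[0, 1, 0] <= [1, 0, 0]? False. Equal? False. Happens-before: False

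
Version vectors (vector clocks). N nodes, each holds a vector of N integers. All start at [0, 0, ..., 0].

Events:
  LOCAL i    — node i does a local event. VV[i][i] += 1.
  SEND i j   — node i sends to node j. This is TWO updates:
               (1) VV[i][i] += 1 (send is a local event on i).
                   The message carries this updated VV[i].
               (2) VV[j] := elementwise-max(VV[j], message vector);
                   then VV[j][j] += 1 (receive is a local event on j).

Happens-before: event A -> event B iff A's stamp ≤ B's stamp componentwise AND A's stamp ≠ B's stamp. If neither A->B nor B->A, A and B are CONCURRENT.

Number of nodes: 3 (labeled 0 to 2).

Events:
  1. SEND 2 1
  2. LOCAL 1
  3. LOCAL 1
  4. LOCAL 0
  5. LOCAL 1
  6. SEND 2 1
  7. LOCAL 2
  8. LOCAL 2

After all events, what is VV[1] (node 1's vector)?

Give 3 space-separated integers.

Initial: VV[0]=[0, 0, 0]
Initial: VV[1]=[0, 0, 0]
Initial: VV[2]=[0, 0, 0]
Event 1: SEND 2->1: VV[2][2]++ -> VV[2]=[0, 0, 1], msg_vec=[0, 0, 1]; VV[1]=max(VV[1],msg_vec) then VV[1][1]++ -> VV[1]=[0, 1, 1]
Event 2: LOCAL 1: VV[1][1]++ -> VV[1]=[0, 2, 1]
Event 3: LOCAL 1: VV[1][1]++ -> VV[1]=[0, 3, 1]
Event 4: LOCAL 0: VV[0][0]++ -> VV[0]=[1, 0, 0]
Event 5: LOCAL 1: VV[1][1]++ -> VV[1]=[0, 4, 1]
Event 6: SEND 2->1: VV[2][2]++ -> VV[2]=[0, 0, 2], msg_vec=[0, 0, 2]; VV[1]=max(VV[1],msg_vec) then VV[1][1]++ -> VV[1]=[0, 5, 2]
Event 7: LOCAL 2: VV[2][2]++ -> VV[2]=[0, 0, 3]
Event 8: LOCAL 2: VV[2][2]++ -> VV[2]=[0, 0, 4]
Final vectors: VV[0]=[1, 0, 0]; VV[1]=[0, 5, 2]; VV[2]=[0, 0, 4]

Answer: 0 5 2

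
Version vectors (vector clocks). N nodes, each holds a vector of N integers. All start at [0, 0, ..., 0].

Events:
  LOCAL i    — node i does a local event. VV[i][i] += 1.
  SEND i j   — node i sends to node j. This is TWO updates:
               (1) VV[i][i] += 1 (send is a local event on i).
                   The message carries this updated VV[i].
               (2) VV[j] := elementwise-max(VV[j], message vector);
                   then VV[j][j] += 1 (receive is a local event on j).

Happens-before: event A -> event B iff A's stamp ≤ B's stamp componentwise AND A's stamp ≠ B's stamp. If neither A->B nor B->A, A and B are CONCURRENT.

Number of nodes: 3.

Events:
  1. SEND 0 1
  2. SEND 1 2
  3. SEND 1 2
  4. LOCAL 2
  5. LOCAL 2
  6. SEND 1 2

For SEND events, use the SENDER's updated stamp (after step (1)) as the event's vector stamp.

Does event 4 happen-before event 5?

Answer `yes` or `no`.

Initial: VV[0]=[0, 0, 0]
Initial: VV[1]=[0, 0, 0]
Initial: VV[2]=[0, 0, 0]
Event 1: SEND 0->1: VV[0][0]++ -> VV[0]=[1, 0, 0], msg_vec=[1, 0, 0]; VV[1]=max(VV[1],msg_vec) then VV[1][1]++ -> VV[1]=[1, 1, 0]
Event 2: SEND 1->2: VV[1][1]++ -> VV[1]=[1, 2, 0], msg_vec=[1, 2, 0]; VV[2]=max(VV[2],msg_vec) then VV[2][2]++ -> VV[2]=[1, 2, 1]
Event 3: SEND 1->2: VV[1][1]++ -> VV[1]=[1, 3, 0], msg_vec=[1, 3, 0]; VV[2]=max(VV[2],msg_vec) then VV[2][2]++ -> VV[2]=[1, 3, 2]
Event 4: LOCAL 2: VV[2][2]++ -> VV[2]=[1, 3, 3]
Event 5: LOCAL 2: VV[2][2]++ -> VV[2]=[1, 3, 4]
Event 6: SEND 1->2: VV[1][1]++ -> VV[1]=[1, 4, 0], msg_vec=[1, 4, 0]; VV[2]=max(VV[2],msg_vec) then VV[2][2]++ -> VV[2]=[1, 4, 5]
Event 4 stamp: [1, 3, 3]
Event 5 stamp: [1, 3, 4]
[1, 3, 3] <= [1, 3, 4]? True. Equal? False. Happens-before: True

Answer: yes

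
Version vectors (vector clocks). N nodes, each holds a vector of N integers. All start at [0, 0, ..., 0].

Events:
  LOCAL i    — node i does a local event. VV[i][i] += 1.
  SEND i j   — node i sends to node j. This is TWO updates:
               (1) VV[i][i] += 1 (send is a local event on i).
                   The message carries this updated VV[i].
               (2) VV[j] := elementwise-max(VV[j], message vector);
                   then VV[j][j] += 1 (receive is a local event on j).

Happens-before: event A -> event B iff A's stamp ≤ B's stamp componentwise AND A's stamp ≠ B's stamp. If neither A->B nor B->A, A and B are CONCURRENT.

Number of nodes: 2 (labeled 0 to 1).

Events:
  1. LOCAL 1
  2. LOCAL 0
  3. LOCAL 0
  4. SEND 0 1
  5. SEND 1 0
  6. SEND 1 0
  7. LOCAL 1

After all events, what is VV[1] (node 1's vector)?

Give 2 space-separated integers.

Answer: 3 5

Derivation:
Initial: VV[0]=[0, 0]
Initial: VV[1]=[0, 0]
Event 1: LOCAL 1: VV[1][1]++ -> VV[1]=[0, 1]
Event 2: LOCAL 0: VV[0][0]++ -> VV[0]=[1, 0]
Event 3: LOCAL 0: VV[0][0]++ -> VV[0]=[2, 0]
Event 4: SEND 0->1: VV[0][0]++ -> VV[0]=[3, 0], msg_vec=[3, 0]; VV[1]=max(VV[1],msg_vec) then VV[1][1]++ -> VV[1]=[3, 2]
Event 5: SEND 1->0: VV[1][1]++ -> VV[1]=[3, 3], msg_vec=[3, 3]; VV[0]=max(VV[0],msg_vec) then VV[0][0]++ -> VV[0]=[4, 3]
Event 6: SEND 1->0: VV[1][1]++ -> VV[1]=[3, 4], msg_vec=[3, 4]; VV[0]=max(VV[0],msg_vec) then VV[0][0]++ -> VV[0]=[5, 4]
Event 7: LOCAL 1: VV[1][1]++ -> VV[1]=[3, 5]
Final vectors: VV[0]=[5, 4]; VV[1]=[3, 5]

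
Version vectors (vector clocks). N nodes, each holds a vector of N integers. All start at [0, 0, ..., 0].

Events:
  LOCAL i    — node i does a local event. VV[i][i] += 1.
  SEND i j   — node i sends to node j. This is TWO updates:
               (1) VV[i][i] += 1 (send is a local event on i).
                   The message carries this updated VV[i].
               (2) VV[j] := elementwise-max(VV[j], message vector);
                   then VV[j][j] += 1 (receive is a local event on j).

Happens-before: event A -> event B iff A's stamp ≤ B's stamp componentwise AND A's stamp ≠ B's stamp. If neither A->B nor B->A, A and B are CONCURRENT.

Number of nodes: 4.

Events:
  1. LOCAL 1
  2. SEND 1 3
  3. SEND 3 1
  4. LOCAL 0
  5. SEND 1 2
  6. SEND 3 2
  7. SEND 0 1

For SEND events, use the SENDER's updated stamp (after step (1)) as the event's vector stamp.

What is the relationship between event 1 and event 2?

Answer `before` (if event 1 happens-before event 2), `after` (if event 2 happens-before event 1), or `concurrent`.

Initial: VV[0]=[0, 0, 0, 0]
Initial: VV[1]=[0, 0, 0, 0]
Initial: VV[2]=[0, 0, 0, 0]
Initial: VV[3]=[0, 0, 0, 0]
Event 1: LOCAL 1: VV[1][1]++ -> VV[1]=[0, 1, 0, 0]
Event 2: SEND 1->3: VV[1][1]++ -> VV[1]=[0, 2, 0, 0], msg_vec=[0, 2, 0, 0]; VV[3]=max(VV[3],msg_vec) then VV[3][3]++ -> VV[3]=[0, 2, 0, 1]
Event 3: SEND 3->1: VV[3][3]++ -> VV[3]=[0, 2, 0, 2], msg_vec=[0, 2, 0, 2]; VV[1]=max(VV[1],msg_vec) then VV[1][1]++ -> VV[1]=[0, 3, 0, 2]
Event 4: LOCAL 0: VV[0][0]++ -> VV[0]=[1, 0, 0, 0]
Event 5: SEND 1->2: VV[1][1]++ -> VV[1]=[0, 4, 0, 2], msg_vec=[0, 4, 0, 2]; VV[2]=max(VV[2],msg_vec) then VV[2][2]++ -> VV[2]=[0, 4, 1, 2]
Event 6: SEND 3->2: VV[3][3]++ -> VV[3]=[0, 2, 0, 3], msg_vec=[0, 2, 0, 3]; VV[2]=max(VV[2],msg_vec) then VV[2][2]++ -> VV[2]=[0, 4, 2, 3]
Event 7: SEND 0->1: VV[0][0]++ -> VV[0]=[2, 0, 0, 0], msg_vec=[2, 0, 0, 0]; VV[1]=max(VV[1],msg_vec) then VV[1][1]++ -> VV[1]=[2, 5, 0, 2]
Event 1 stamp: [0, 1, 0, 0]
Event 2 stamp: [0, 2, 0, 0]
[0, 1, 0, 0] <= [0, 2, 0, 0]? True
[0, 2, 0, 0] <= [0, 1, 0, 0]? False
Relation: before

Answer: before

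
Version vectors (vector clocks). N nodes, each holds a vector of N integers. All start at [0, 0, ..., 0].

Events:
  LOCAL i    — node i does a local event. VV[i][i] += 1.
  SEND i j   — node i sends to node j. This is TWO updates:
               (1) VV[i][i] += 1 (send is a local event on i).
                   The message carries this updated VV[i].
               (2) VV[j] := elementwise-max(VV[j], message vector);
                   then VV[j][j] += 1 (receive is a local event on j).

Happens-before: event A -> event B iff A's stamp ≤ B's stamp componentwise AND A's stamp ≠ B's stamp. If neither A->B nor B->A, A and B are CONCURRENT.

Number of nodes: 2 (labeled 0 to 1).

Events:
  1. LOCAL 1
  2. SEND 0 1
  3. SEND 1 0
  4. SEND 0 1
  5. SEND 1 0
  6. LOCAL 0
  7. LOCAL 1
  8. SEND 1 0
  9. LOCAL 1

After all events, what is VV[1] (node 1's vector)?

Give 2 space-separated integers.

Answer: 3 8

Derivation:
Initial: VV[0]=[0, 0]
Initial: VV[1]=[0, 0]
Event 1: LOCAL 1: VV[1][1]++ -> VV[1]=[0, 1]
Event 2: SEND 0->1: VV[0][0]++ -> VV[0]=[1, 0], msg_vec=[1, 0]; VV[1]=max(VV[1],msg_vec) then VV[1][1]++ -> VV[1]=[1, 2]
Event 3: SEND 1->0: VV[1][1]++ -> VV[1]=[1, 3], msg_vec=[1, 3]; VV[0]=max(VV[0],msg_vec) then VV[0][0]++ -> VV[0]=[2, 3]
Event 4: SEND 0->1: VV[0][0]++ -> VV[0]=[3, 3], msg_vec=[3, 3]; VV[1]=max(VV[1],msg_vec) then VV[1][1]++ -> VV[1]=[3, 4]
Event 5: SEND 1->0: VV[1][1]++ -> VV[1]=[3, 5], msg_vec=[3, 5]; VV[0]=max(VV[0],msg_vec) then VV[0][0]++ -> VV[0]=[4, 5]
Event 6: LOCAL 0: VV[0][0]++ -> VV[0]=[5, 5]
Event 7: LOCAL 1: VV[1][1]++ -> VV[1]=[3, 6]
Event 8: SEND 1->0: VV[1][1]++ -> VV[1]=[3, 7], msg_vec=[3, 7]; VV[0]=max(VV[0],msg_vec) then VV[0][0]++ -> VV[0]=[6, 7]
Event 9: LOCAL 1: VV[1][1]++ -> VV[1]=[3, 8]
Final vectors: VV[0]=[6, 7]; VV[1]=[3, 8]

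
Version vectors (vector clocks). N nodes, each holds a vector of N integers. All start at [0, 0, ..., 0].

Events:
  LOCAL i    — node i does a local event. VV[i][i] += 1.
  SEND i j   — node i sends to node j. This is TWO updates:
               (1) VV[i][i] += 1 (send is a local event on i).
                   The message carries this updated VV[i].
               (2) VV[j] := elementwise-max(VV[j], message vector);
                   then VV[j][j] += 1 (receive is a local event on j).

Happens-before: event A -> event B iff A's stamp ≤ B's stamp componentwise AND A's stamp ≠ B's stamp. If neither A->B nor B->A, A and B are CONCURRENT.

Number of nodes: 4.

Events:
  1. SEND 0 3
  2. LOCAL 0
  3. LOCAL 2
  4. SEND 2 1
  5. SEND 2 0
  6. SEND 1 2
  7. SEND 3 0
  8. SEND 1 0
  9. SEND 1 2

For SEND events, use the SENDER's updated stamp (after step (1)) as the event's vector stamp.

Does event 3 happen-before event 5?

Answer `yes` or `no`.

Answer: yes

Derivation:
Initial: VV[0]=[0, 0, 0, 0]
Initial: VV[1]=[0, 0, 0, 0]
Initial: VV[2]=[0, 0, 0, 0]
Initial: VV[3]=[0, 0, 0, 0]
Event 1: SEND 0->3: VV[0][0]++ -> VV[0]=[1, 0, 0, 0], msg_vec=[1, 0, 0, 0]; VV[3]=max(VV[3],msg_vec) then VV[3][3]++ -> VV[3]=[1, 0, 0, 1]
Event 2: LOCAL 0: VV[0][0]++ -> VV[0]=[2, 0, 0, 0]
Event 3: LOCAL 2: VV[2][2]++ -> VV[2]=[0, 0, 1, 0]
Event 4: SEND 2->1: VV[2][2]++ -> VV[2]=[0, 0, 2, 0], msg_vec=[0, 0, 2, 0]; VV[1]=max(VV[1],msg_vec) then VV[1][1]++ -> VV[1]=[0, 1, 2, 0]
Event 5: SEND 2->0: VV[2][2]++ -> VV[2]=[0, 0, 3, 0], msg_vec=[0, 0, 3, 0]; VV[0]=max(VV[0],msg_vec) then VV[0][0]++ -> VV[0]=[3, 0, 3, 0]
Event 6: SEND 1->2: VV[1][1]++ -> VV[1]=[0, 2, 2, 0], msg_vec=[0, 2, 2, 0]; VV[2]=max(VV[2],msg_vec) then VV[2][2]++ -> VV[2]=[0, 2, 4, 0]
Event 7: SEND 3->0: VV[3][3]++ -> VV[3]=[1, 0, 0, 2], msg_vec=[1, 0, 0, 2]; VV[0]=max(VV[0],msg_vec) then VV[0][0]++ -> VV[0]=[4, 0, 3, 2]
Event 8: SEND 1->0: VV[1][1]++ -> VV[1]=[0, 3, 2, 0], msg_vec=[0, 3, 2, 0]; VV[0]=max(VV[0],msg_vec) then VV[0][0]++ -> VV[0]=[5, 3, 3, 2]
Event 9: SEND 1->2: VV[1][1]++ -> VV[1]=[0, 4, 2, 0], msg_vec=[0, 4, 2, 0]; VV[2]=max(VV[2],msg_vec) then VV[2][2]++ -> VV[2]=[0, 4, 5, 0]
Event 3 stamp: [0, 0, 1, 0]
Event 5 stamp: [0, 0, 3, 0]
[0, 0, 1, 0] <= [0, 0, 3, 0]? True. Equal? False. Happens-before: True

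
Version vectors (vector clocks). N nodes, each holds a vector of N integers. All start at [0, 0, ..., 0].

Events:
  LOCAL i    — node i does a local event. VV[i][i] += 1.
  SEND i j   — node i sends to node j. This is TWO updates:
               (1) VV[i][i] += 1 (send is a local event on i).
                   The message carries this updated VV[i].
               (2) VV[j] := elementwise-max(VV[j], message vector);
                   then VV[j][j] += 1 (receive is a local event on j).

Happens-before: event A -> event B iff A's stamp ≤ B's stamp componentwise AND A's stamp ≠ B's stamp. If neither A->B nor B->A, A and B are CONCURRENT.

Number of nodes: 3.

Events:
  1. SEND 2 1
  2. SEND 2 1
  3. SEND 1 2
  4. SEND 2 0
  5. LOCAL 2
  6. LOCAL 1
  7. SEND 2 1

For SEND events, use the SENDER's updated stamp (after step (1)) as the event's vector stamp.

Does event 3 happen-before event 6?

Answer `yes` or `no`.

Answer: yes

Derivation:
Initial: VV[0]=[0, 0, 0]
Initial: VV[1]=[0, 0, 0]
Initial: VV[2]=[0, 0, 0]
Event 1: SEND 2->1: VV[2][2]++ -> VV[2]=[0, 0, 1], msg_vec=[0, 0, 1]; VV[1]=max(VV[1],msg_vec) then VV[1][1]++ -> VV[1]=[0, 1, 1]
Event 2: SEND 2->1: VV[2][2]++ -> VV[2]=[0, 0, 2], msg_vec=[0, 0, 2]; VV[1]=max(VV[1],msg_vec) then VV[1][1]++ -> VV[1]=[0, 2, 2]
Event 3: SEND 1->2: VV[1][1]++ -> VV[1]=[0, 3, 2], msg_vec=[0, 3, 2]; VV[2]=max(VV[2],msg_vec) then VV[2][2]++ -> VV[2]=[0, 3, 3]
Event 4: SEND 2->0: VV[2][2]++ -> VV[2]=[0, 3, 4], msg_vec=[0, 3, 4]; VV[0]=max(VV[0],msg_vec) then VV[0][0]++ -> VV[0]=[1, 3, 4]
Event 5: LOCAL 2: VV[2][2]++ -> VV[2]=[0, 3, 5]
Event 6: LOCAL 1: VV[1][1]++ -> VV[1]=[0, 4, 2]
Event 7: SEND 2->1: VV[2][2]++ -> VV[2]=[0, 3, 6], msg_vec=[0, 3, 6]; VV[1]=max(VV[1],msg_vec) then VV[1][1]++ -> VV[1]=[0, 5, 6]
Event 3 stamp: [0, 3, 2]
Event 6 stamp: [0, 4, 2]
[0, 3, 2] <= [0, 4, 2]? True. Equal? False. Happens-before: True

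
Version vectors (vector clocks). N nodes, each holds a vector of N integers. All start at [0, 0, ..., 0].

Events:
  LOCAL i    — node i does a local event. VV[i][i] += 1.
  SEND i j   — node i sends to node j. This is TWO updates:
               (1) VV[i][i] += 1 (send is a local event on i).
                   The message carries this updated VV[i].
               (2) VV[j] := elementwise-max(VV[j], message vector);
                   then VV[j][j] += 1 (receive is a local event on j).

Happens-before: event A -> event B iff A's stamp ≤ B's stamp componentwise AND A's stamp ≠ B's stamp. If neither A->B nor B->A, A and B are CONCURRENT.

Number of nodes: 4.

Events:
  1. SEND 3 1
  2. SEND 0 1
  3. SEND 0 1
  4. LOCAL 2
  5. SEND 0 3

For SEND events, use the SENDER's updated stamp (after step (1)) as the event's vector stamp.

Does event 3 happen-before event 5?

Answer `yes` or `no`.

Answer: yes

Derivation:
Initial: VV[0]=[0, 0, 0, 0]
Initial: VV[1]=[0, 0, 0, 0]
Initial: VV[2]=[0, 0, 0, 0]
Initial: VV[3]=[0, 0, 0, 0]
Event 1: SEND 3->1: VV[3][3]++ -> VV[3]=[0, 0, 0, 1], msg_vec=[0, 0, 0, 1]; VV[1]=max(VV[1],msg_vec) then VV[1][1]++ -> VV[1]=[0, 1, 0, 1]
Event 2: SEND 0->1: VV[0][0]++ -> VV[0]=[1, 0, 0, 0], msg_vec=[1, 0, 0, 0]; VV[1]=max(VV[1],msg_vec) then VV[1][1]++ -> VV[1]=[1, 2, 0, 1]
Event 3: SEND 0->1: VV[0][0]++ -> VV[0]=[2, 0, 0, 0], msg_vec=[2, 0, 0, 0]; VV[1]=max(VV[1],msg_vec) then VV[1][1]++ -> VV[1]=[2, 3, 0, 1]
Event 4: LOCAL 2: VV[2][2]++ -> VV[2]=[0, 0, 1, 0]
Event 5: SEND 0->3: VV[0][0]++ -> VV[0]=[3, 0, 0, 0], msg_vec=[3, 0, 0, 0]; VV[3]=max(VV[3],msg_vec) then VV[3][3]++ -> VV[3]=[3, 0, 0, 2]
Event 3 stamp: [2, 0, 0, 0]
Event 5 stamp: [3, 0, 0, 0]
[2, 0, 0, 0] <= [3, 0, 0, 0]? True. Equal? False. Happens-before: True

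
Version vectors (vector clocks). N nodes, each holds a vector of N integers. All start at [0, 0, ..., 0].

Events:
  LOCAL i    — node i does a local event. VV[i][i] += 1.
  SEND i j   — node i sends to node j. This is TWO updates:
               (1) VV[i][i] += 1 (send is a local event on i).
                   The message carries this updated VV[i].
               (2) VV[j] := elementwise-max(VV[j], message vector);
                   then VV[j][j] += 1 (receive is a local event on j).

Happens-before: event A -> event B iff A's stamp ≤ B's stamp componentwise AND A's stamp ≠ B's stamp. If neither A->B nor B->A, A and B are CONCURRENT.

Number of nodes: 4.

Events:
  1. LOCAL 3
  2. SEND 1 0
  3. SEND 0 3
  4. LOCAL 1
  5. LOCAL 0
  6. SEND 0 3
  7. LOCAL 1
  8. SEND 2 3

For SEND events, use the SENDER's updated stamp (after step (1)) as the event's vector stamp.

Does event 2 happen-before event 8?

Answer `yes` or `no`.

Answer: no

Derivation:
Initial: VV[0]=[0, 0, 0, 0]
Initial: VV[1]=[0, 0, 0, 0]
Initial: VV[2]=[0, 0, 0, 0]
Initial: VV[3]=[0, 0, 0, 0]
Event 1: LOCAL 3: VV[3][3]++ -> VV[3]=[0, 0, 0, 1]
Event 2: SEND 1->0: VV[1][1]++ -> VV[1]=[0, 1, 0, 0], msg_vec=[0, 1, 0, 0]; VV[0]=max(VV[0],msg_vec) then VV[0][0]++ -> VV[0]=[1, 1, 0, 0]
Event 3: SEND 0->3: VV[0][0]++ -> VV[0]=[2, 1, 0, 0], msg_vec=[2, 1, 0, 0]; VV[3]=max(VV[3],msg_vec) then VV[3][3]++ -> VV[3]=[2, 1, 0, 2]
Event 4: LOCAL 1: VV[1][1]++ -> VV[1]=[0, 2, 0, 0]
Event 5: LOCAL 0: VV[0][0]++ -> VV[0]=[3, 1, 0, 0]
Event 6: SEND 0->3: VV[0][0]++ -> VV[0]=[4, 1, 0, 0], msg_vec=[4, 1, 0, 0]; VV[3]=max(VV[3],msg_vec) then VV[3][3]++ -> VV[3]=[4, 1, 0, 3]
Event 7: LOCAL 1: VV[1][1]++ -> VV[1]=[0, 3, 0, 0]
Event 8: SEND 2->3: VV[2][2]++ -> VV[2]=[0, 0, 1, 0], msg_vec=[0, 0, 1, 0]; VV[3]=max(VV[3],msg_vec) then VV[3][3]++ -> VV[3]=[4, 1, 1, 4]
Event 2 stamp: [0, 1, 0, 0]
Event 8 stamp: [0, 0, 1, 0]
[0, 1, 0, 0] <= [0, 0, 1, 0]? False. Equal? False. Happens-before: False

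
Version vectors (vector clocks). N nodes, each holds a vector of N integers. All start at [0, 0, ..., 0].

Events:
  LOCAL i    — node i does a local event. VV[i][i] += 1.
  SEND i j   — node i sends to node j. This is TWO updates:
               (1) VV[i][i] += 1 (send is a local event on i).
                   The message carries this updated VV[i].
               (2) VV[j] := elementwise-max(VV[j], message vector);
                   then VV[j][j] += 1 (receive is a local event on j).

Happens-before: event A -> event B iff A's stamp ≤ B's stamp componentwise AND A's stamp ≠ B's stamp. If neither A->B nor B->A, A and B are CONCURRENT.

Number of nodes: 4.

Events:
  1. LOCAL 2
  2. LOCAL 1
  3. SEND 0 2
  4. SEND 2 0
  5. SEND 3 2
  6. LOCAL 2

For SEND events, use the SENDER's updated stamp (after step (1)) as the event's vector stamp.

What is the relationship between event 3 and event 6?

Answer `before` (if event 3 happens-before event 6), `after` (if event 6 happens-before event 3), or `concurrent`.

Initial: VV[0]=[0, 0, 0, 0]
Initial: VV[1]=[0, 0, 0, 0]
Initial: VV[2]=[0, 0, 0, 0]
Initial: VV[3]=[0, 0, 0, 0]
Event 1: LOCAL 2: VV[2][2]++ -> VV[2]=[0, 0, 1, 0]
Event 2: LOCAL 1: VV[1][1]++ -> VV[1]=[0, 1, 0, 0]
Event 3: SEND 0->2: VV[0][0]++ -> VV[0]=[1, 0, 0, 0], msg_vec=[1, 0, 0, 0]; VV[2]=max(VV[2],msg_vec) then VV[2][2]++ -> VV[2]=[1, 0, 2, 0]
Event 4: SEND 2->0: VV[2][2]++ -> VV[2]=[1, 0, 3, 0], msg_vec=[1, 0, 3, 0]; VV[0]=max(VV[0],msg_vec) then VV[0][0]++ -> VV[0]=[2, 0, 3, 0]
Event 5: SEND 3->2: VV[3][3]++ -> VV[3]=[0, 0, 0, 1], msg_vec=[0, 0, 0, 1]; VV[2]=max(VV[2],msg_vec) then VV[2][2]++ -> VV[2]=[1, 0, 4, 1]
Event 6: LOCAL 2: VV[2][2]++ -> VV[2]=[1, 0, 5, 1]
Event 3 stamp: [1, 0, 0, 0]
Event 6 stamp: [1, 0, 5, 1]
[1, 0, 0, 0] <= [1, 0, 5, 1]? True
[1, 0, 5, 1] <= [1, 0, 0, 0]? False
Relation: before

Answer: before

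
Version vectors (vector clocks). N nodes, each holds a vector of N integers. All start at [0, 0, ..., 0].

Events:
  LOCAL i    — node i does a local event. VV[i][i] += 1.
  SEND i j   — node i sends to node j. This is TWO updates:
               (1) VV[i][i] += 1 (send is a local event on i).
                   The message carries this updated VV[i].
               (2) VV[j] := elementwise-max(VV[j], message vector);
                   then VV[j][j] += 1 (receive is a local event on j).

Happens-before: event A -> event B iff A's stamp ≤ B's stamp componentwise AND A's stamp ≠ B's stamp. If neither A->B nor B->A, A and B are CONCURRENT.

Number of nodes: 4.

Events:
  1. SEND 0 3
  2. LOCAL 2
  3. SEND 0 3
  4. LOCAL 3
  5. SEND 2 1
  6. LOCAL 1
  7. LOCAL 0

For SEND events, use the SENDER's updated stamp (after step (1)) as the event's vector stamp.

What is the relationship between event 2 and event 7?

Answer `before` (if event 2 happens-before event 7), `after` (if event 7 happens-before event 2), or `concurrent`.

Initial: VV[0]=[0, 0, 0, 0]
Initial: VV[1]=[0, 0, 0, 0]
Initial: VV[2]=[0, 0, 0, 0]
Initial: VV[3]=[0, 0, 0, 0]
Event 1: SEND 0->3: VV[0][0]++ -> VV[0]=[1, 0, 0, 0], msg_vec=[1, 0, 0, 0]; VV[3]=max(VV[3],msg_vec) then VV[3][3]++ -> VV[3]=[1, 0, 0, 1]
Event 2: LOCAL 2: VV[2][2]++ -> VV[2]=[0, 0, 1, 0]
Event 3: SEND 0->3: VV[0][0]++ -> VV[0]=[2, 0, 0, 0], msg_vec=[2, 0, 0, 0]; VV[3]=max(VV[3],msg_vec) then VV[3][3]++ -> VV[3]=[2, 0, 0, 2]
Event 4: LOCAL 3: VV[3][3]++ -> VV[3]=[2, 0, 0, 3]
Event 5: SEND 2->1: VV[2][2]++ -> VV[2]=[0, 0, 2, 0], msg_vec=[0, 0, 2, 0]; VV[1]=max(VV[1],msg_vec) then VV[1][1]++ -> VV[1]=[0, 1, 2, 0]
Event 6: LOCAL 1: VV[1][1]++ -> VV[1]=[0, 2, 2, 0]
Event 7: LOCAL 0: VV[0][0]++ -> VV[0]=[3, 0, 0, 0]
Event 2 stamp: [0, 0, 1, 0]
Event 7 stamp: [3, 0, 0, 0]
[0, 0, 1, 0] <= [3, 0, 0, 0]? False
[3, 0, 0, 0] <= [0, 0, 1, 0]? False
Relation: concurrent

Answer: concurrent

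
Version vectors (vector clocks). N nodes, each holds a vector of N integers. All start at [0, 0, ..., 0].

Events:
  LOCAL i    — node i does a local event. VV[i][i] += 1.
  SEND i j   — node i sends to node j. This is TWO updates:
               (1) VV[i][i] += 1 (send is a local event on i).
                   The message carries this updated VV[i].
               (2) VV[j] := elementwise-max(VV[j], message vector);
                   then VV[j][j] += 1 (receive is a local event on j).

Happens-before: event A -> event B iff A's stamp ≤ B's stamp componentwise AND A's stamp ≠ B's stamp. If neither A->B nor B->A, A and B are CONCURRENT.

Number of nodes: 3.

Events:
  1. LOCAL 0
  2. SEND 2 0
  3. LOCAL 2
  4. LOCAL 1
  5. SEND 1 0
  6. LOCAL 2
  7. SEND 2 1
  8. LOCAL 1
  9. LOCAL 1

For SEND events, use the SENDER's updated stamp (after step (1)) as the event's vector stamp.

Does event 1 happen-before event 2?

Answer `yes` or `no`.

Initial: VV[0]=[0, 0, 0]
Initial: VV[1]=[0, 0, 0]
Initial: VV[2]=[0, 0, 0]
Event 1: LOCAL 0: VV[0][0]++ -> VV[0]=[1, 0, 0]
Event 2: SEND 2->0: VV[2][2]++ -> VV[2]=[0, 0, 1], msg_vec=[0, 0, 1]; VV[0]=max(VV[0],msg_vec) then VV[0][0]++ -> VV[0]=[2, 0, 1]
Event 3: LOCAL 2: VV[2][2]++ -> VV[2]=[0, 0, 2]
Event 4: LOCAL 1: VV[1][1]++ -> VV[1]=[0, 1, 0]
Event 5: SEND 1->0: VV[1][1]++ -> VV[1]=[0, 2, 0], msg_vec=[0, 2, 0]; VV[0]=max(VV[0],msg_vec) then VV[0][0]++ -> VV[0]=[3, 2, 1]
Event 6: LOCAL 2: VV[2][2]++ -> VV[2]=[0, 0, 3]
Event 7: SEND 2->1: VV[2][2]++ -> VV[2]=[0, 0, 4], msg_vec=[0, 0, 4]; VV[1]=max(VV[1],msg_vec) then VV[1][1]++ -> VV[1]=[0, 3, 4]
Event 8: LOCAL 1: VV[1][1]++ -> VV[1]=[0, 4, 4]
Event 9: LOCAL 1: VV[1][1]++ -> VV[1]=[0, 5, 4]
Event 1 stamp: [1, 0, 0]
Event 2 stamp: [0, 0, 1]
[1, 0, 0] <= [0, 0, 1]? False. Equal? False. Happens-before: False

Answer: no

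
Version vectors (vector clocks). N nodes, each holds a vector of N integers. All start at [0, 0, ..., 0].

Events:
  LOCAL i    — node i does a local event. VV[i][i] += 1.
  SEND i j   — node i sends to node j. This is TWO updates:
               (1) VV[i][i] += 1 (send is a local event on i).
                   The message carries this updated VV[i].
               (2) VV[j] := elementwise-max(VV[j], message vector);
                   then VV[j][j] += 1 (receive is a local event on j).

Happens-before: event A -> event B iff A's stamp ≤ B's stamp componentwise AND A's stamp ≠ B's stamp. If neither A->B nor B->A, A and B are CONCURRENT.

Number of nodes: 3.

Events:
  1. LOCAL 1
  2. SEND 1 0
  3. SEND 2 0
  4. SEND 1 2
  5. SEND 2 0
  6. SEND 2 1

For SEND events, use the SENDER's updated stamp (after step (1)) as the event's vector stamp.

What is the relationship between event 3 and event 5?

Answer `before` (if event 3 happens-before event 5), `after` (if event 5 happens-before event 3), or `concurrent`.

Answer: before

Derivation:
Initial: VV[0]=[0, 0, 0]
Initial: VV[1]=[0, 0, 0]
Initial: VV[2]=[0, 0, 0]
Event 1: LOCAL 1: VV[1][1]++ -> VV[1]=[0, 1, 0]
Event 2: SEND 1->0: VV[1][1]++ -> VV[1]=[0, 2, 0], msg_vec=[0, 2, 0]; VV[0]=max(VV[0],msg_vec) then VV[0][0]++ -> VV[0]=[1, 2, 0]
Event 3: SEND 2->0: VV[2][2]++ -> VV[2]=[0, 0, 1], msg_vec=[0, 0, 1]; VV[0]=max(VV[0],msg_vec) then VV[0][0]++ -> VV[0]=[2, 2, 1]
Event 4: SEND 1->2: VV[1][1]++ -> VV[1]=[0, 3, 0], msg_vec=[0, 3, 0]; VV[2]=max(VV[2],msg_vec) then VV[2][2]++ -> VV[2]=[0, 3, 2]
Event 5: SEND 2->0: VV[2][2]++ -> VV[2]=[0, 3, 3], msg_vec=[0, 3, 3]; VV[0]=max(VV[0],msg_vec) then VV[0][0]++ -> VV[0]=[3, 3, 3]
Event 6: SEND 2->1: VV[2][2]++ -> VV[2]=[0, 3, 4], msg_vec=[0, 3, 4]; VV[1]=max(VV[1],msg_vec) then VV[1][1]++ -> VV[1]=[0, 4, 4]
Event 3 stamp: [0, 0, 1]
Event 5 stamp: [0, 3, 3]
[0, 0, 1] <= [0, 3, 3]? True
[0, 3, 3] <= [0, 0, 1]? False
Relation: before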